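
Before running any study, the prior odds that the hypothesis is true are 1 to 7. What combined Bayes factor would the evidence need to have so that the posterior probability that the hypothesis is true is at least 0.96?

Prior odds = 1/7.
Target odds = 0.96/0.04 = 24.
Required Bayes factor = 24 ÷ (1/7) = 168.

168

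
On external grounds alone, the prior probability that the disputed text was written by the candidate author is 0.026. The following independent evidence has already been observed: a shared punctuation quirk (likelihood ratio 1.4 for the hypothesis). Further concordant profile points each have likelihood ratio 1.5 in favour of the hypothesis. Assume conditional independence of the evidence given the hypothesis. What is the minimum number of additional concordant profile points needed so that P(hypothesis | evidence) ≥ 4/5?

12

Prior odds = 0.026/0.974 = 13/487.
Bayes factor of the evidence already in hand = 1.4.
Odds after that evidence = (13/487) × 1.4 = 91/2435.
Target odds = 0.8/0.2 = 4.
Need 1.5ⁿ ≥ 4 ÷ (91/2435) = 9740/91.
1.5¹¹ = 177147/2048 falls short of 9740/91 but 1.5¹² = 531441/4096 reaches it, so n = 12.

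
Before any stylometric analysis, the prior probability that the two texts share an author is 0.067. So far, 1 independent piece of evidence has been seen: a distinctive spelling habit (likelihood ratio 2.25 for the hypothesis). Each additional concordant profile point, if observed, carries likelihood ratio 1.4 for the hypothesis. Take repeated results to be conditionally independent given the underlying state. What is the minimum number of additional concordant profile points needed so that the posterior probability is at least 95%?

15

Prior odds = 0.067/0.933 = 67/933.
Bayes factor of the evidence already in hand = 2.25.
Odds after that evidence = (67/933) × 2.25 = 201/1244.
Target odds = 0.95/0.05 = 19.
Need 1.4ⁿ ≥ 19 ÷ (201/1244) = 23636/201.
1.4¹⁴ ≈111.12 falls short of 23636/201 but 1.4¹⁵ ≈155.568 reaches it, so n = 15.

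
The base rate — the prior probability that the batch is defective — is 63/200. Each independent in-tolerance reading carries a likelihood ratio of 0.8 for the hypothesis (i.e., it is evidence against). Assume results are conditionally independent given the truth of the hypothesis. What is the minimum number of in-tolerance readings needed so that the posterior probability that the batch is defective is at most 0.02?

Prior odds: 0.315 ÷ 0.685 = 63/137.
Likelihood ratio per in-tolerance reading = 0.8.
Target posterior odds = 0.02/0.98 = 1/49.
Require 0.8ⁿ ≤ 1/49 ÷ (63/137) = 137/3087.
0.8¹³ ≈0.0549756 is still above 137/3087 but 0.8¹⁴ ≈0.0439805 is at or below it, so n = 14.

14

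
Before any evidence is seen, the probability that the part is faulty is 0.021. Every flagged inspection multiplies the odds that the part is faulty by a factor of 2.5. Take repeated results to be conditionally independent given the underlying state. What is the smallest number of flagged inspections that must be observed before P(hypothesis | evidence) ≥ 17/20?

7

Prior odds = 0.021/0.979 = 21/979.
Likelihood ratio per flagged inspection = 2.5.
Target odds: 0.85 ÷ 0.15 = 17/3.
Require 2.5ⁿ ≥ 17/3 ÷ (21/979) = 16643/63.
2.5⁶ = 244.140625 falls short of 16643/63 but 2.5⁷ = 610.3515625 reaches it, so n = 7.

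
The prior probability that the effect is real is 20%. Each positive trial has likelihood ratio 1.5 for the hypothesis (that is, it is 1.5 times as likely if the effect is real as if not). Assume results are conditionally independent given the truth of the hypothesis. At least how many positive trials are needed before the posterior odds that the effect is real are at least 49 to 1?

Prior odds: 0.2 ÷ 0.8 = 0.25.
Likelihood ratio per positive trial = 1.5.
Target odds = 49.
Need 0.25 × 1.5ⁿ ≥ 49, i.e. 1.5ⁿ ≥ 196.
1.5¹³ = 1594323/8192 falls short of 196 but 1.5¹⁴ = 4782969/16384 reaches it, so n = 14.

14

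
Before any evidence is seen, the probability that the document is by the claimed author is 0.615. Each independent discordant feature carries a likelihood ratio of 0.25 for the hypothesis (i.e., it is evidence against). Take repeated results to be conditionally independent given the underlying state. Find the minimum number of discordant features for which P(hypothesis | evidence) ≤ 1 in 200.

Prior odds: 0.615 ÷ 0.385 = 123/77.
Likelihood ratio per discordant feature = 0.25.
Target odds: 0.005 ÷ 0.995 = 1/199.
Need (123/77) × 0.25ⁿ ≤ 1/199, i.e. 0.25ⁿ ≤ 77/24477.
0.25⁴ = 0.00390625 is still above 77/24477 but 0.25⁵ = 1/1024 is at or below it, so n = 5.

5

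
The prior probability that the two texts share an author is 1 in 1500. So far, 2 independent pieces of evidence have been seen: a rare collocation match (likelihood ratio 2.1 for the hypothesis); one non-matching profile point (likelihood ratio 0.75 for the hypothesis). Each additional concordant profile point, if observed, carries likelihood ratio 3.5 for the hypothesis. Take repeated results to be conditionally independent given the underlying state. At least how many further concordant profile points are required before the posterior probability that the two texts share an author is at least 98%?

Prior odds = (1/1500)/(1499/1500) = 1/1499.
Combined Bayes factor of the evidence already in hand = 2.1 × 0.75 = 1.575.
Odds after that evidence = (1/1499) × 1.575 = 63/59960.
Target odds = 0.98/0.02 = 49.
Need 3.5ⁿ ≥ 49 ÷ (63/59960) = 419720/9.
3.5⁸ = 5764801/256 falls short of 419720/9 but 3.5⁹ = 40353607/512 reaches it, so n = 9.

9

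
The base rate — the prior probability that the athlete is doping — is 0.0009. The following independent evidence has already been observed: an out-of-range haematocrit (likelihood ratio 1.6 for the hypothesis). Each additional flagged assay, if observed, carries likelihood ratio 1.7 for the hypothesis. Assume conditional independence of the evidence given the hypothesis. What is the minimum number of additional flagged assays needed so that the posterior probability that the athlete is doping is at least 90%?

Prior odds = 0.0009/0.9991 = 9/9991.
Bayes factor of the evidence already in hand = 1.6.
Odds after that evidence = (9/9991) × 1.6 = 72/49955.
Target odds = 0.9/0.1 = 9.
Need 1.7ⁿ ≥ 9 ÷ (72/49955) = 6244.375.
1.7¹⁶ ≈4866.12 falls short of 6244.375 but 1.7¹⁷ ≈8272.4 reaches it, so n = 17.

17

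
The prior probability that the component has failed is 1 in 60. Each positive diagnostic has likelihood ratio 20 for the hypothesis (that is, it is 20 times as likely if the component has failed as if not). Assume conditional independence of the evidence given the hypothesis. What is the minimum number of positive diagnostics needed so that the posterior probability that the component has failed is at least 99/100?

3

Prior odds: (1/60) ÷ (59/60) = 1/59.
Likelihood ratio per positive diagnostic = 20.
Target posterior odds = 0.99/0.01 = 99.
Require 20ⁿ ≥ 99 ÷ (1/59) = 5841.
20² = 400 falls short of 5841 but 20³ = 8000 reaches it, so n = 3.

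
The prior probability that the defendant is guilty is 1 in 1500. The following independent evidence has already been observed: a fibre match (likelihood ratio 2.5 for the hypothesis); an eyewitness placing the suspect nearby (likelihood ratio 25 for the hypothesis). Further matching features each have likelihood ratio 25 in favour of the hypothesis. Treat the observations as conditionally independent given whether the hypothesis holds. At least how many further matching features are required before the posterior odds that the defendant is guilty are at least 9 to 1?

Prior odds = (1/1500)/(1499/1500) = 1/1499.
Combined Bayes factor of the evidence already in hand = 2.5 × 25 = 62.5.
Odds after that evidence = (1/1499) × 62.5 = 125/2998.
Target odds = 9.
Need 25ⁿ ≥ 9 ÷ (125/2998) = 215.856.
25¹ = 25 falls short of 215.856 but 25² = 625 reaches it, so n = 2.

2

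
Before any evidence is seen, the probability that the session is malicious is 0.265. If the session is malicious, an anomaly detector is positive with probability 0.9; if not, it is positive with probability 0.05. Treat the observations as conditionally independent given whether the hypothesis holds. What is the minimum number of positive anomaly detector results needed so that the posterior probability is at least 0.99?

Prior odds: 0.265 ÷ 0.735 = 53/147.
Likelihood ratio of a positive = 0.9/0.05 = 18.
Target posterior odds = 0.99/0.01 = 99.
Need (53/147) × 18ⁿ ≥ 99, i.e. 18ⁿ ≥ 14553/53.
18¹ = 18 falls short of 14553/53 but 18² = 324 reaches it, so n = 2.

2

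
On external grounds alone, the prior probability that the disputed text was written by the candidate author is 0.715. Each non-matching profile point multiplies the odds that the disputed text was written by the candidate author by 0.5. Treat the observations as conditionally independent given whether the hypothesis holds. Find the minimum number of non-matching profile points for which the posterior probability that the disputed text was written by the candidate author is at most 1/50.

7

Prior odds = 0.715/0.285 = 143/57.
Likelihood ratio per non-matching profile point = 0.5.
Target odds: 0.02 ÷ 0.98 = 1/49.
Require 0.5ⁿ ≤ 1/49 ÷ (143/57) = 57/7007.
0.5⁶ = 0.015625 is still above 57/7007 but 0.5⁷ = 0.0078125 is at or below it, so n = 7.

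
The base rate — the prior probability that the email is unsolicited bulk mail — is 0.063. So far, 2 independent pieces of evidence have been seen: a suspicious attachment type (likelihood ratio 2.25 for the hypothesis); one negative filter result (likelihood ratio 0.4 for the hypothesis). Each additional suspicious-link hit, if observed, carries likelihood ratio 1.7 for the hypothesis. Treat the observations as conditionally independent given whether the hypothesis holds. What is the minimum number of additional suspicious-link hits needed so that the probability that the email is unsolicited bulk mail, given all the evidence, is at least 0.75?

Prior odds = 0.063/0.937 = 63/937.
Combined Bayes factor of the evidence already in hand = 2.25 × 0.4 = 0.9.
Odds after that evidence = (63/937) × 0.9 = 567/9370.
Target odds = 0.75/0.25 = 3.
Need 1.7ⁿ ≥ 3 ÷ (567/9370) = 9370/189.
1.7⁷ = 410338673/10000000 falls short of 9370/189 but 1.7⁸ ≈69.7576 reaches it, so n = 8.

8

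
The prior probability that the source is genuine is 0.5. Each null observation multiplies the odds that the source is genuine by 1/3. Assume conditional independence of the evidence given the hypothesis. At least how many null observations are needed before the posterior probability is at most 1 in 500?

Prior odds: 0.5 ÷ 0.5 = 1.
Likelihood ratio per null observation = 1/3.
Target odds: 0.002 ÷ 0.998 = 1/499.
Need 1 × (1/3)ⁿ ≤ 1/499, i.e. (1/3)ⁿ ≤ 1/499.
(1/3)⁵ = 1/243 is still above 1/499 but (1/3)⁶ = 1/729 is at or below it, so n = 6.

6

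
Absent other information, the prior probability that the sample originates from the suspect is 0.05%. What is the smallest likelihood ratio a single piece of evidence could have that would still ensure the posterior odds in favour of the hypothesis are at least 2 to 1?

3998

Prior odds = 0.0005/0.9995 = 1/1999.
Target odds = 2.
Required Bayes factor = 2 ÷ (1/1999) = 3998.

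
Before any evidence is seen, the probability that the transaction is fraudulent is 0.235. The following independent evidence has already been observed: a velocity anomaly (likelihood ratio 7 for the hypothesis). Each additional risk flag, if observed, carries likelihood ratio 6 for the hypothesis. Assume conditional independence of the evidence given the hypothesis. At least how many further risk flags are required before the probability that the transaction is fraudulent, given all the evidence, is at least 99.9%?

Prior odds = 0.235/0.765 = 47/153.
Bayes factor of the evidence already in hand = 7.
Odds after that evidence = (47/153) × 7 = 329/153.
Target odds = 0.999/0.001 = 999.
Need 6ⁿ ≥ 999 ÷ (329/153) = 152847/329.
6³ = 216 falls short of 152847/329 but 6⁴ = 1296 reaches it, so n = 4.

4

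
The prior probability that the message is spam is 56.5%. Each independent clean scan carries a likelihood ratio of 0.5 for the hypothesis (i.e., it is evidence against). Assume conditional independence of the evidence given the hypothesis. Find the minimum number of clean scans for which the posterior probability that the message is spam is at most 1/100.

Prior odds: 0.565 ÷ 0.435 = 113/87.
Likelihood ratio per clean scan = 0.5.
Target posterior odds = 0.01/0.99 = 1/99.
Need (113/87) × 0.5ⁿ ≤ 1/99, i.e. 0.5ⁿ ≤ 29/3729.
0.5⁷ = 0.0078125 is still above 29/3729 but 0.5⁸ = 0.00390625 is at or below it, so n = 8.

8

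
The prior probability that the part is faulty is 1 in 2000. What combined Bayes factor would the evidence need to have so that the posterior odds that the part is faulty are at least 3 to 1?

Prior odds = 0.0005/0.9995 = 1/1999.
Target odds = 3.
Required Bayes factor = 3 ÷ (1/1999) = 5997.

5997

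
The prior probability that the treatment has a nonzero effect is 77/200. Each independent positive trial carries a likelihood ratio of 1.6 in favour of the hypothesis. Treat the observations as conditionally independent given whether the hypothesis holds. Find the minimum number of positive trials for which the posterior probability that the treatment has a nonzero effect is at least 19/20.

Prior odds = 0.385/0.615 = 77/123.
Likelihood ratio per positive trial = 1.6.
Target posterior odds = 0.95/0.05 = 19.
Need (77/123) × 1.6ⁿ ≥ 19, i.e. 1.6ⁿ ≥ 2337/77.
1.6⁷ = 2097152/78125 falls short of 2337/77 but 1.6⁸ = 16777216/390625 reaches it, so n = 8.

8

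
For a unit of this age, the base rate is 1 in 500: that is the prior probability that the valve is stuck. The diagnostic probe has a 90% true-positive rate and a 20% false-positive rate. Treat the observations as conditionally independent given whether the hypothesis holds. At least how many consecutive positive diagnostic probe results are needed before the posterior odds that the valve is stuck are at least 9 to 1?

6

Prior odds: 0.002 ÷ 0.998 = 1/499.
Likelihood ratio of a positive result = 0.9/0.2 = 4.5.
Target odds = 9.
Need (1/499) × 4.5ⁿ ≥ 9, i.e. 4.5ⁿ ≥ 4491.
4.5⁵ = 1845.28125 falls short of 4491 but 4.5⁶ = 8303.765625 reaches it, so n = 6.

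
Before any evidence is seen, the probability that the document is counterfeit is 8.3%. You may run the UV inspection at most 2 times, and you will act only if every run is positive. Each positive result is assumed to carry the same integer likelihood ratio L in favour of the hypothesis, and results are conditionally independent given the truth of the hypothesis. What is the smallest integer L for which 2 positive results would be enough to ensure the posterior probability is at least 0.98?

24

Prior odds = 0.083/0.917 = 83/917.
Target odds = 0.98/0.02 = 49.
Need L² ≥ 49 ÷ (83/917) = 44933/83.
23² = 529 < 44933/83 ≤ 576 = 24², so L = 24.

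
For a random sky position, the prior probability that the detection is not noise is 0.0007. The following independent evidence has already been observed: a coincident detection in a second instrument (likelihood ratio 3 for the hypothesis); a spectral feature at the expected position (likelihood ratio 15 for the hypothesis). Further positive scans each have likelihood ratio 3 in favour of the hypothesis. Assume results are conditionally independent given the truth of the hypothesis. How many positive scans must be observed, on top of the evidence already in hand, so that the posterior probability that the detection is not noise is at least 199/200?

8

Prior odds = 0.0007/0.9993 = 7/9993.
Combined Bayes factor of the evidence already in hand = 3 × 15 = 45.
Odds after that evidence = (7/9993) × 45 = 105/3331.
Target odds = 0.995/0.005 = 199.
Need 3ⁿ ≥ 199 ÷ (105/3331) = 662869/105.
3⁷ = 2187 falls short of 662869/105 but 3⁸ = 6561 reaches it, so n = 8.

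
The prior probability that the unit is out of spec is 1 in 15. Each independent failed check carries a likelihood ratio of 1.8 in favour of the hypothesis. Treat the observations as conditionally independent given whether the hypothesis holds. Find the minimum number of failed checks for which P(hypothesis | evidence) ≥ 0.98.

12

Prior odds: (1/15) ÷ (14/15) = 1/14.
Likelihood ratio per failed check = 1.8.
Target posterior odds = 0.98/0.02 = 49.
Need (1/14) × 1.8ⁿ ≥ 49, i.e. 1.8ⁿ ≥ 686.
1.8¹¹ ≈642.684 falls short of 686 but 1.8¹² ≈1156.83 reaches it, so n = 12.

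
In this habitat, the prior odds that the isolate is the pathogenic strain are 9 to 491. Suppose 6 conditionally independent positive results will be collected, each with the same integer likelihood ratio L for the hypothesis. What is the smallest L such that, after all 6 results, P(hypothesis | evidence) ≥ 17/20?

3

Prior odds = 9/491.
Target odds = 0.85/0.15 = 17/3.
Need L⁶ ≥ 17/3 ÷ (9/491) = 8347/27.
2⁶ = 64 < 8347/27 ≤ 729 = 3⁶, so L = 3.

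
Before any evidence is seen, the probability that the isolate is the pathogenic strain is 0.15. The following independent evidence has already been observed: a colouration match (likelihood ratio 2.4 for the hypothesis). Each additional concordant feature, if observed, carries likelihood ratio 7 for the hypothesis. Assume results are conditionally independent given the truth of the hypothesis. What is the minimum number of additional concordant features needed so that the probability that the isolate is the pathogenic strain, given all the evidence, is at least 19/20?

Prior odds = 0.15/0.85 = 3/17.
Bayes factor of the evidence already in hand = 2.4.
Odds after that evidence = (3/17) × 2.4 = 36/85.
Target odds = 0.95/0.05 = 19.
Need 7ⁿ ≥ 19 ÷ (36/85) = 1615/36.
7¹ = 7 falls short of 1615/36 but 7² = 49 reaches it, so n = 2.

2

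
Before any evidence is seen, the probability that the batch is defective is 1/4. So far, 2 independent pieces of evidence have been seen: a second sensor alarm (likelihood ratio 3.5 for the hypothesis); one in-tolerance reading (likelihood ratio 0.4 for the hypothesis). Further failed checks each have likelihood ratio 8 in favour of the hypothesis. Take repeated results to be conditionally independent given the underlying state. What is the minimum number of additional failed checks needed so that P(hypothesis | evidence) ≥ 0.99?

3

Prior odds = 0.25/0.75 = 1/3.
Combined Bayes factor of the evidence already in hand = 3.5 × 0.4 = 1.4.
Odds after that evidence = (1/3) × 1.4 = 7/15.
Target odds = 0.99/0.01 = 99.
Need 8ⁿ ≥ 99 ÷ (7/15) = 1485/7.
8² = 64 falls short of 1485/7 but 8³ = 512 reaches it, so n = 3.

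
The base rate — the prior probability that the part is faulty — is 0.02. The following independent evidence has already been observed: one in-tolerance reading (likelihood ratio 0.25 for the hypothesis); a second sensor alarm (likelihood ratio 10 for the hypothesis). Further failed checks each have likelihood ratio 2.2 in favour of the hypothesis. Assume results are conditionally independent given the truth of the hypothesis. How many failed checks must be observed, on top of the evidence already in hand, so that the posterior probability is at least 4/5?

Prior odds = 0.02/0.98 = 1/49.
Combined Bayes factor of the evidence already in hand = 0.25 × 10 = 2.5.
Odds after that evidence = (1/49) × 2.5 = 5/98.
Target odds = 0.8/0.2 = 4.
Need 2.2ⁿ ≥ 4 ÷ (5/98) = 78.4.
2.2⁵ = 51.53632 falls short of 78.4 but 2.2⁶ = 1771561/15625 reaches it, so n = 6.

6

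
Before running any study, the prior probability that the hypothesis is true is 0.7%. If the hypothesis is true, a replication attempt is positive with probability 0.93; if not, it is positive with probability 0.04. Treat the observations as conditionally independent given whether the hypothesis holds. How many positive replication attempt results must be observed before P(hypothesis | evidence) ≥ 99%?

4

Prior odds: 0.007 ÷ 0.993 = 7/993.
Likelihood ratio of a positive = 0.93/0.04 = 23.25.
Target odds: 0.99 ÷ 0.01 = 99.
Require 23.25ⁿ ≥ 99 ÷ (7/993) = 98307/7.
23.25³ = 804357/64 falls short of 98307/7 but 23.25⁴ = 74805201/256 reaches it, so n = 4.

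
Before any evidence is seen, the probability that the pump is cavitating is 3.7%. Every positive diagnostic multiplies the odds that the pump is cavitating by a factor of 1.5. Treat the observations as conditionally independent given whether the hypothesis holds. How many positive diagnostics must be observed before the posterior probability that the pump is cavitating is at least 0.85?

13

Prior odds = 0.037/0.963 = 37/963.
Likelihood ratio per positive diagnostic = 1.5.
Target odds: 0.85 ÷ 0.15 = 17/3.
Require 1.5ⁿ ≥ 17/3 ÷ (37/963) = 5457/37.
1.5¹² = 531441/4096 falls short of 5457/37 but 1.5¹³ = 1594323/8192 reaches it, so n = 13.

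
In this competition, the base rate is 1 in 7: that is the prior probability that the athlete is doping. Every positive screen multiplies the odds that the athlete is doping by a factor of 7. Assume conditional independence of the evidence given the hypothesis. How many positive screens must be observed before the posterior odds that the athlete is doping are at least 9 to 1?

3

Prior odds: (1/7) ÷ (6/7) = 1/6.
Likelihood ratio per positive screen = 7.
Target odds = 9.
Need (1/6) × 7ⁿ ≥ 9, i.e. 7ⁿ ≥ 54.
7² = 49 falls short of 54 but 7³ = 343 reaches it, so n = 3.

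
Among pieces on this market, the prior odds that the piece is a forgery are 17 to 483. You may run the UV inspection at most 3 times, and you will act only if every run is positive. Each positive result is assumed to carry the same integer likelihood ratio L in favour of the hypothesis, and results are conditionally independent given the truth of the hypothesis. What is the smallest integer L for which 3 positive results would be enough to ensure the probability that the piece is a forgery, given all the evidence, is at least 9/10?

7

Prior odds = 17/483.
Target odds = 0.9/0.1 = 9.
Need L³ ≥ 9 ÷ (17/483) = 4347/17.
6³ = 216 < 4347/17 ≤ 343 = 7³, so L = 7.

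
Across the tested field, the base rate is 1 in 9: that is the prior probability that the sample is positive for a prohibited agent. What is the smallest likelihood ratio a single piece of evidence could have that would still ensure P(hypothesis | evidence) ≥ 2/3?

16

Prior odds = (1/9)/(8/9) = 0.125.
Target odds = (2/3)/(1/3) = 2.
Required Bayes factor = 2 ÷ 0.125 = 16.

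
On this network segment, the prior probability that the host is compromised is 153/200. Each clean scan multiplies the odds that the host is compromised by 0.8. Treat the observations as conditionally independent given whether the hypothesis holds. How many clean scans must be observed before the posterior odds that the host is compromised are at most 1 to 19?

Prior odds: 0.765 ÷ 0.235 = 153/47.
Likelihood ratio per clean scan = 0.8.
Target odds = 1/19.
Require 0.8ⁿ ≤ 1/19 ÷ (153/47) = 47/2907.
0.8¹⁸ ≈0.0180144 is still above 47/2907 but 0.8¹⁹ ≈0.0144115 is at or below it, so n = 19.

19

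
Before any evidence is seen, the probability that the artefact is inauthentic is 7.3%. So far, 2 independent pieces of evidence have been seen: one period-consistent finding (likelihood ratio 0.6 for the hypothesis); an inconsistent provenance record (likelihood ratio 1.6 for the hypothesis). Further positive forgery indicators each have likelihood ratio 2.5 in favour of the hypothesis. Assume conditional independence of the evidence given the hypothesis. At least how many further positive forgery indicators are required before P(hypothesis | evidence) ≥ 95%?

Prior odds = 0.073/0.927 = 73/927.
Combined Bayes factor of the evidence already in hand = 0.6 × 1.6 = 0.96.
Odds after that evidence = (73/927) × 0.96 = 584/7725.
Target odds = 0.95/0.05 = 19.
Need 2.5ⁿ ≥ 19 ÷ (584/7725) = 146775/584.
2.5⁶ = 244.140625 falls short of 146775/584 but 2.5⁷ = 610.3515625 reaches it, so n = 7.

7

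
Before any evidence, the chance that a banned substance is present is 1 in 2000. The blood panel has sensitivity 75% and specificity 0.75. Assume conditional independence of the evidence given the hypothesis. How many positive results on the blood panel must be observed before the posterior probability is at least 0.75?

8

Prior odds = 0.0005/0.9995 = 1/1999.
False-positive rate = 1 − 0.75 = 0.25; likelihood ratio of a positive = 0.75/0.25 = 3.
Target odds: 0.75 ÷ 0.25 = 3.
Require 3ⁿ ≥ 3 ÷ (1/1999) = 5997.
3⁷ = 2187 falls short of 5997 but 3⁸ = 6561 reaches it, so n = 8.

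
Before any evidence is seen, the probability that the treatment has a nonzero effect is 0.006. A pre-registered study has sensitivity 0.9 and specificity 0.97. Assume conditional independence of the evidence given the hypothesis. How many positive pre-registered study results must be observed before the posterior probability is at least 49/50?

3

Prior odds = 0.006/0.994 = 3/497.
False-positive rate = 1 − 0.97 = 0.03; likelihood ratio of a positive = 0.9/0.03 = 30.
Target odds: 0.98 ÷ 0.02 = 49.
Need (3/497) × 30ⁿ ≥ 49, i.e. 30ⁿ ≥ 24353/3.
30² = 900 falls short of 24353/3 but 30³ = 27000 reaches it, so n = 3.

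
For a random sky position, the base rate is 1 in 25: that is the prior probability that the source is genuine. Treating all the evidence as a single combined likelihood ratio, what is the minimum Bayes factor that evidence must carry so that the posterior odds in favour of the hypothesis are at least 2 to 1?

48

Prior odds = 0.04/0.96 = 1/24.
Target odds = 2.
Required Bayes factor = 2 ÷ (1/24) = 48.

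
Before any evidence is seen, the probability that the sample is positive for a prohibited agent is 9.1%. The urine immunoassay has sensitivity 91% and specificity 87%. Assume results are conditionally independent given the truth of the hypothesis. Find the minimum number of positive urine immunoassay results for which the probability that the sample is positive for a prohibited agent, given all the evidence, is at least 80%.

2

Prior odds = 0.091/0.909 = 91/909.
False-positive rate = 1 − 0.87 = 0.13; likelihood ratio of a positive = 0.91/0.13 = 7.
Target posterior odds = 0.8/0.2 = 4.
Need (91/909) × 7ⁿ ≥ 4, i.e. 7ⁿ ≥ 3636/91.
7¹ = 7 falls short of 3636/91 but 7² = 49 reaches it, so n = 2.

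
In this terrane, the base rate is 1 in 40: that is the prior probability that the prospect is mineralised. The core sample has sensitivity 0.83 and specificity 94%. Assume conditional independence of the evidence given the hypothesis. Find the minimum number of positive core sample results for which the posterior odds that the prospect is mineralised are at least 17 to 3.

3

Prior odds = 0.025/0.975 = 1/39.
False-positive rate = 1 − 0.94 = 0.06; likelihood ratio of a positive = 0.83/0.06 = 83/6.
Target odds = 17/3.
Need (1/39) × (83/6)ⁿ ≥ 17/3, i.e. (83/6)ⁿ ≥ 221.
(83/6)² = 6889/36 falls short of 221 but (83/6)³ = 571787/216 reaches it, so n = 3.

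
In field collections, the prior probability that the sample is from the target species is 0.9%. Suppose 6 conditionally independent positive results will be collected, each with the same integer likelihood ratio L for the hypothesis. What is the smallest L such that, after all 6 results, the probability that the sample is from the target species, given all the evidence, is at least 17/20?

Prior odds = 0.009/0.991 = 9/991.
Target odds = 0.85/0.15 = 17/3.
Need L⁶ ≥ 17/3 ÷ (9/991) = 16847/27.
2⁶ = 64 < 16847/27 ≤ 729 = 3⁶, so L = 3.

3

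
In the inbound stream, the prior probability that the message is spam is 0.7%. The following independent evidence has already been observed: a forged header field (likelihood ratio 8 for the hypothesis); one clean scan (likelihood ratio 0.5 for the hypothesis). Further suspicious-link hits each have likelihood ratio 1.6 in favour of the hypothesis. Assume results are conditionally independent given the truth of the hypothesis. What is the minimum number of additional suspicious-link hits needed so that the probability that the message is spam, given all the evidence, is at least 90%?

Prior odds = 0.007/0.993 = 7/993.
Combined Bayes factor of the evidence already in hand = 8 × 0.5 = 4.
Odds after that evidence = (7/993) × 4 = 28/993.
Target odds = 0.9/0.1 = 9.
Need 1.6ⁿ ≥ 9 ÷ (28/993) = 8937/28.
1.6¹² ≈281.475 falls short of 8937/28 but 1.6¹³ ≈450.36 reaches it, so n = 13.

13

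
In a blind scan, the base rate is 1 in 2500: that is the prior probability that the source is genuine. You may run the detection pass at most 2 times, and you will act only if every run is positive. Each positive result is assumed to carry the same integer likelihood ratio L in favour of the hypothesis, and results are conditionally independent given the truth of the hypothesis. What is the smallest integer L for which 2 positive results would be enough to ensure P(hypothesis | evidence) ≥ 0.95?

Prior odds = 0.0004/0.9996 = 1/2499.
Target odds = 0.95/0.05 = 19.
Need L² ≥ 19 ÷ (1/2499) = 47481.
217² = 47089 < 47481 ≤ 47524 = 218², so L = 218.

218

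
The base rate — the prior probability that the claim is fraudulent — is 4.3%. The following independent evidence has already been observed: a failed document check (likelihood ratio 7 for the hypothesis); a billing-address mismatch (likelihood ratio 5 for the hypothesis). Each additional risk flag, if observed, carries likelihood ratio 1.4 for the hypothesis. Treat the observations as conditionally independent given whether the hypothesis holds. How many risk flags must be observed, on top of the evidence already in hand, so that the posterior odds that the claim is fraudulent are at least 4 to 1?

Prior odds = 0.043/0.957 = 43/957.
Combined Bayes factor of the evidence already in hand = 7 × 5 = 35.
Odds after that evidence = (43/957) × 35 = 1505/957.
Target odds = 4.
Need 1.4ⁿ ≥ 4 ÷ (1505/957) = 3828/1505.
1.4² = 1.96 falls short of 3828/1505 but 1.4³ = 2.744 reaches it, so n = 3.

3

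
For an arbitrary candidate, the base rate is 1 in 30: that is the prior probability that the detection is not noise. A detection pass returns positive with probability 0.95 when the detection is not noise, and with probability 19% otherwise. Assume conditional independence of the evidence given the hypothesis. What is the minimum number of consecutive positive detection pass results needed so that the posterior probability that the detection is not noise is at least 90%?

Prior odds = (1/30)/(29/30) = 1/29.
Likelihood ratio of a positive result = 0.95/0.19 = 5.
Target odds: 0.9 ÷ 0.1 = 9.
Need (1/29) × 5ⁿ ≥ 9, i.e. 5ⁿ ≥ 261.
5³ = 125 falls short of 261 but 5⁴ = 625 reaches it, so n = 4.

4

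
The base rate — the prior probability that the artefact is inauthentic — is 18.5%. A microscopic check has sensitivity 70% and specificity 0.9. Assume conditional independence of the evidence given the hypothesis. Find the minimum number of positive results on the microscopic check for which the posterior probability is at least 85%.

Prior odds = 0.185/0.815 = 37/163.
False-positive rate = 1 − 0.9 = 0.1; likelihood ratio of a positive = 0.7/0.1 = 7.
Target posterior odds = 0.85/0.15 = 17/3.
Need (37/163) × 7ⁿ ≥ 17/3, i.e. 7ⁿ ≥ 2771/111.
7¹ = 7 falls short of 2771/111 but 7² = 49 reaches it, so n = 2.

2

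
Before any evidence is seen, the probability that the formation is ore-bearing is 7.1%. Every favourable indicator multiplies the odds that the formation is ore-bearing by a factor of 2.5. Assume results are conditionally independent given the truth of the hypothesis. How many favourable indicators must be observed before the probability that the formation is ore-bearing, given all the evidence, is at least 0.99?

8

Prior odds = 0.071/0.929 = 71/929.
Likelihood ratio per favourable indicator = 2.5.
Target posterior odds = 0.99/0.01 = 99.
Require 2.5ⁿ ≥ 99 ÷ (71/929) = 91971/71.
2.5⁷ = 610.3515625 falls short of 91971/71 but 2.5⁸ = 390625/256 reaches it, so n = 8.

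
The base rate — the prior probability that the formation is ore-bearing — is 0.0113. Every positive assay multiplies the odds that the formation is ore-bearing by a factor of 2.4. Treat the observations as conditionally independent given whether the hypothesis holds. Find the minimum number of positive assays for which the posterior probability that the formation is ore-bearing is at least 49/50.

10

Prior odds: 0.0113 ÷ 0.9887 = 113/9887.
Likelihood ratio per positive assay = 2.4.
Target odds: 0.98 ÷ 0.02 = 49.
Need (113/9887) × 2.4ⁿ ≥ 49, i.e. 2.4ⁿ ≥ 484463/113.
2.4⁹ ≈2641.81 falls short of 484463/113 but 2.4¹⁰ ≈6340.34 reaches it, so n = 10.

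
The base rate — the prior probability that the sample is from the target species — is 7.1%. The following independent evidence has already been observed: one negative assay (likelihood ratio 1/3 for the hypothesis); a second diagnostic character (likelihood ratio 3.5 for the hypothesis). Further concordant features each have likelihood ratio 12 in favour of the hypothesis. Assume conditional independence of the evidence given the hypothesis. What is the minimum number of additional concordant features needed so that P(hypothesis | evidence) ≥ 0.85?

2

Prior odds = 0.071/0.929 = 71/929.
Combined Bayes factor of the evidence already in hand = (1/3) × 3.5 = 7/6.
Odds after that evidence = (71/929) × 7/6 = 497/5574.
Target odds = 0.85/0.15 = 17/3.
Need 12ⁿ ≥ 17/3 ÷ (497/5574) = 31586/497.
12¹ = 12 falls short of 31586/497 but 12² = 144 reaches it, so n = 2.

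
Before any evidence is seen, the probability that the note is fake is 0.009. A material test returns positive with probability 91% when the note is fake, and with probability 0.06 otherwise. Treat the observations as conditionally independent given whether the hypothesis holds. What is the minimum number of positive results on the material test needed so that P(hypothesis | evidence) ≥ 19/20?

3

Prior odds = 0.009/0.991 = 9/991.
Likelihood ratio of a positive result = 0.91/0.06 = 91/6.
Target posterior odds = 0.95/0.05 = 19.
Need (9/991) × (91/6)ⁿ ≥ 19, i.e. (91/6)ⁿ ≥ 18829/9.
(91/6)² = 8281/36 falls short of 18829/9 but (91/6)³ = 753571/216 reaches it, so n = 3.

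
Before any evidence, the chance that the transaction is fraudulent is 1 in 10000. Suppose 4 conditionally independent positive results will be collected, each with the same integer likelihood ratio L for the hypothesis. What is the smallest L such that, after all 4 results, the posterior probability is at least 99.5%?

38

Prior odds = 0.0001/0.9999 = 1/9999.
Target odds = 0.995/0.005 = 199.
Need L⁴ ≥ 199 ÷ (1/9999) = 1989801.
37⁴ = 1874161 < 1989801 ≤ 2085136 = 38⁴, so L = 38.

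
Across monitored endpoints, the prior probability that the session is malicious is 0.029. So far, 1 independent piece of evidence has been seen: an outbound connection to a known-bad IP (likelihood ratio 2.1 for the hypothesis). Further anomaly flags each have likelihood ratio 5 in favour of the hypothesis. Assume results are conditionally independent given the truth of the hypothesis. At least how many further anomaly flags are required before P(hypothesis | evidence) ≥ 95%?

4

Prior odds = 0.029/0.971 = 29/971.
Bayes factor of the evidence already in hand = 2.1.
Odds after that evidence = (29/971) × 2.1 = 609/9710.
Target odds = 0.95/0.05 = 19.
Need 5ⁿ ≥ 19 ÷ (609/9710) = 184490/609.
5³ = 125 falls short of 184490/609 but 5⁴ = 625 reaches it, so n = 4.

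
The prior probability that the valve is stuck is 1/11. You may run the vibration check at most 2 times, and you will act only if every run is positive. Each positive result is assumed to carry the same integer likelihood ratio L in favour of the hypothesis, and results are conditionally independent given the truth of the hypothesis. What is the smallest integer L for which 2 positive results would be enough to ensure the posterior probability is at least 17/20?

8

Prior odds = (1/11)/(10/11) = 0.1.
Target odds = 0.85/0.15 = 17/3.
Need L² ≥ 17/3 ÷ 0.1 = 170/3.
7² = 49 < 170/3 ≤ 64 = 8², so L = 8.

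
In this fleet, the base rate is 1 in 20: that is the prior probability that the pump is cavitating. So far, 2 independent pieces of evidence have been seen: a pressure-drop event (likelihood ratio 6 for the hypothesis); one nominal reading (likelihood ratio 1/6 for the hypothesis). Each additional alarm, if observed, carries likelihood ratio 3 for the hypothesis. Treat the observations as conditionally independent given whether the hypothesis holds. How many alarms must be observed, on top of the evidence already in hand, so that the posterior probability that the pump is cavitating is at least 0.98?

7

Prior odds = 0.05/0.95 = 1/19.
Combined Bayes factor of the evidence already in hand = 6 × (1/6) = 1.
Odds after that evidence = (1/19) × 1 = 1/19.
Target odds = 0.98/0.02 = 49.
Need 3ⁿ ≥ 49 ÷ (1/19) = 931.
3⁶ = 729 falls short of 931 but 3⁷ = 2187 reaches it, so n = 7.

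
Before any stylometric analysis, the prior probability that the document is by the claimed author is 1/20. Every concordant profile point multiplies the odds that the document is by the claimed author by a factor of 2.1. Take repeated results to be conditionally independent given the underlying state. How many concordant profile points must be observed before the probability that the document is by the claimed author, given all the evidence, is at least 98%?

Prior odds = 0.05/0.95 = 1/19.
Likelihood ratio per concordant profile point = 2.1.
Target odds: 0.98 ÷ 0.02 = 49.
Require 2.1ⁿ ≥ 49 ÷ (1/19) = 931.
2.1⁹ ≈794.28 falls short of 931 but 2.1¹⁰ ≈1667.99 reaches it, so n = 10.

10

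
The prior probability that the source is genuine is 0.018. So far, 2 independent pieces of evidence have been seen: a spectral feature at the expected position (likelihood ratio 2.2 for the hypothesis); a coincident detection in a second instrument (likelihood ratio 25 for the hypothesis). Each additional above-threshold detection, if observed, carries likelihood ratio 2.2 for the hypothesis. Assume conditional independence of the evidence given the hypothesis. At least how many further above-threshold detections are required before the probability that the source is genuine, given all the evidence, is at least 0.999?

9

Prior odds = 0.018/0.982 = 9/491.
Combined Bayes factor of the evidence already in hand = 2.2 × 25 = 55.
Odds after that evidence = (9/491) × 55 = 495/491.
Target odds = 0.999/0.001 = 999.
Need 2.2ⁿ ≥ 999 ÷ (495/491) = 54501/55.
2.2⁸ = 214358881/390625 falls short of 54501/55 but 2.2⁹ ≈1207.27 reaches it, so n = 9.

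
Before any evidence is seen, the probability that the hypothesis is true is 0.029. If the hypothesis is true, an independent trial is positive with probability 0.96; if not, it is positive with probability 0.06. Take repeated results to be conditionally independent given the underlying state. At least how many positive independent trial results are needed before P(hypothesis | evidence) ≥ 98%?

Prior odds: 0.029 ÷ 0.971 = 29/971.
Likelihood ratio of a positive = 0.96/0.06 = 16.
Target posterior odds = 0.98/0.02 = 49.
Need (29/971) × 16ⁿ ≥ 49, i.e. 16ⁿ ≥ 47579/29.
16² = 256 falls short of 47579/29 but 16³ = 4096 reaches it, so n = 3.

3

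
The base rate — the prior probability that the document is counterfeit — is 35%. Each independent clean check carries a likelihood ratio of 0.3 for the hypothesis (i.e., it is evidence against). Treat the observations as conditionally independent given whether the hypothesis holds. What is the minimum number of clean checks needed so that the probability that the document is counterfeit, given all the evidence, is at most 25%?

1

Prior odds: 0.35 ÷ 0.65 = 7/13.
Likelihood ratio per clean check = 0.3.
Target odds: 0.25 ÷ 0.75 = 1/3.
Need (7/13) × 0.3ⁿ ≤ 1/3, i.e. 0.3ⁿ ≤ 13/21.
0.3¹ = 0.3, which is already at or below the required 13/21; so n = 1.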